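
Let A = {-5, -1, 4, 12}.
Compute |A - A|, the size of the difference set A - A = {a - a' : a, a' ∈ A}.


A - A = {a - a' : a, a' ∈ A}; |A| = 4.
Bounds: 2|A|-1 ≤ |A - A| ≤ |A|² - |A| + 1, i.e. 7 ≤ |A - A| ≤ 13.
Note: 0 ∈ A - A always (from a - a). The set is symmetric: if d ∈ A - A then -d ∈ A - A.
Enumerate nonzero differences d = a - a' with a > a' (then include -d):
Positive differences: {4, 5, 8, 9, 13, 17}
Full difference set: {0} ∪ (positive diffs) ∪ (negative diffs).
|A - A| = 1 + 2·6 = 13 (matches direct enumeration: 13).

|A - A| = 13


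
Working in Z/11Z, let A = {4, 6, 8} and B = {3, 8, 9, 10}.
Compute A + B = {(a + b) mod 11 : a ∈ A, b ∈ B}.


Work in Z/11Z: reduce every sum a + b modulo 11.
Enumerate all 12 pairs:
a = 4: 4+3=7, 4+8=1, 4+9=2, 4+10=3
a = 6: 6+3=9, 6+8=3, 6+9=4, 6+10=5
a = 8: 8+3=0, 8+8=5, 8+9=6, 8+10=7
Distinct residues collected: {0, 1, 2, 3, 4, 5, 6, 7, 9}
|A + B| = 9 (out of 11 total residues).

A + B = {0, 1, 2, 3, 4, 5, 6, 7, 9}


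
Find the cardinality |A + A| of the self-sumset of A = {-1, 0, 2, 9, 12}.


A + A = {a + a' : a, a' ∈ A}; |A| = 5.
General bounds: 2|A| - 1 ≤ |A + A| ≤ |A|(|A|+1)/2, i.e. 9 ≤ |A + A| ≤ 15.
Lower bound 2|A|-1 is attained iff A is an arithmetic progression.
Enumerate sums a + a' for a ≤ a' (symmetric, so this suffices):
a = -1: -1+-1=-2, -1+0=-1, -1+2=1, -1+9=8, -1+12=11
a = 0: 0+0=0, 0+2=2, 0+9=9, 0+12=12
a = 2: 2+2=4, 2+9=11, 2+12=14
a = 9: 9+9=18, 9+12=21
a = 12: 12+12=24
Distinct sums: {-2, -1, 0, 1, 2, 4, 8, 9, 11, 12, 14, 18, 21, 24}
|A + A| = 14

|A + A| = 14


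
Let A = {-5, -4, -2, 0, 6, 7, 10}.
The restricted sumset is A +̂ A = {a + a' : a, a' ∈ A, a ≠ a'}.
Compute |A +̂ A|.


Restricted sumset: A +̂ A = {a + a' : a ∈ A, a' ∈ A, a ≠ a'}.
Equivalently, take A + A and drop any sum 2a that is achievable ONLY as a + a for a ∈ A (i.e. sums representable only with equal summands).
Enumerate pairs (a, a') with a < a' (symmetric, so each unordered pair gives one sum; this covers all a ≠ a'):
  -5 + -4 = -9
  -5 + -2 = -7
  -5 + 0 = -5
  -5 + 6 = 1
  -5 + 7 = 2
  -5 + 10 = 5
  -4 + -2 = -6
  -4 + 0 = -4
  -4 + 6 = 2
  -4 + 7 = 3
  -4 + 10 = 6
  -2 + 0 = -2
  -2 + 6 = 4
  -2 + 7 = 5
  -2 + 10 = 8
  0 + 6 = 6
  0 + 7 = 7
  0 + 10 = 10
  6 + 7 = 13
  6 + 10 = 16
  7 + 10 = 17
Collected distinct sums: {-9, -7, -6, -5, -4, -2, 1, 2, 3, 4, 5, 6, 7, 8, 10, 13, 16, 17}
|A +̂ A| = 18
(Reference bound: |A +̂ A| ≥ 2|A| - 3 for |A| ≥ 2, with |A| = 7 giving ≥ 11.)

|A +̂ A| = 18


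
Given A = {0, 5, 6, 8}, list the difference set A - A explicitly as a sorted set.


A - A = {a - a' : a, a' ∈ A}.
Compute a - a' for each ordered pair (a, a'):
a = 0: 0-0=0, 0-5=-5, 0-6=-6, 0-8=-8
a = 5: 5-0=5, 5-5=0, 5-6=-1, 5-8=-3
a = 6: 6-0=6, 6-5=1, 6-6=0, 6-8=-2
a = 8: 8-0=8, 8-5=3, 8-6=2, 8-8=0
Collecting distinct values (and noting 0 appears from a-a):
A - A = {-8, -6, -5, -3, -2, -1, 0, 1, 2, 3, 5, 6, 8}
|A - A| = 13

A - A = {-8, -6, -5, -3, -2, -1, 0, 1, 2, 3, 5, 6, 8}


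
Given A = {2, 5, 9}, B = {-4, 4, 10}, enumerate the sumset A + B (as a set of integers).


A + B = {a + b : a ∈ A, b ∈ B}.
Enumerate all |A|·|B| = 3·3 = 9 pairs (a, b) and collect distinct sums.
a = 2: 2+-4=-2, 2+4=6, 2+10=12
a = 5: 5+-4=1, 5+4=9, 5+10=15
a = 9: 9+-4=5, 9+4=13, 9+10=19
Collecting distinct sums: A + B = {-2, 1, 5, 6, 9, 12, 13, 15, 19}
|A + B| = 9

A + B = {-2, 1, 5, 6, 9, 12, 13, 15, 19}


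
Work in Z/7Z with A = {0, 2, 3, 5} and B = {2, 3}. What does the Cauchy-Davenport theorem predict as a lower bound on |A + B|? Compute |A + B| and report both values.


Cauchy-Davenport: |A + B| ≥ min(p, |A| + |B| - 1) for A, B nonempty in Z/pZ.
|A| = 4, |B| = 2, p = 7.
CD lower bound = min(7, 4 + 2 - 1) = min(7, 5) = 5.
Compute A + B mod 7 directly:
a = 0: 0+2=2, 0+3=3
a = 2: 2+2=4, 2+3=5
a = 3: 3+2=5, 3+3=6
a = 5: 5+2=0, 5+3=1
A + B = {0, 1, 2, 3, 4, 5, 6}, so |A + B| = 7.
Verify: 7 ≥ 5? Yes ✓.

CD lower bound = 5, actual |A + B| = 7.


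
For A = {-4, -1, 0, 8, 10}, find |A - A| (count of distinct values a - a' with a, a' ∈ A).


A - A = {a - a' : a, a' ∈ A}; |A| = 5.
Bounds: 2|A|-1 ≤ |A - A| ≤ |A|² - |A| + 1, i.e. 9 ≤ |A - A| ≤ 21.
Note: 0 ∈ A - A always (from a - a). The set is symmetric: if d ∈ A - A then -d ∈ A - A.
Enumerate nonzero differences d = a - a' with a > a' (then include -d):
Positive differences: {1, 2, 3, 4, 8, 9, 10, 11, 12, 14}
Full difference set: {0} ∪ (positive diffs) ∪ (negative diffs).
|A - A| = 1 + 2·10 = 21 (matches direct enumeration: 21).

|A - A| = 21


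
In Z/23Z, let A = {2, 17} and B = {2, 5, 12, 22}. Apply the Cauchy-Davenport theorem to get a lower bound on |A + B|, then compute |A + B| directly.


Cauchy-Davenport: |A + B| ≥ min(p, |A| + |B| - 1) for A, B nonempty in Z/pZ.
|A| = 2, |B| = 4, p = 23.
CD lower bound = min(23, 2 + 4 - 1) = min(23, 5) = 5.
Compute A + B mod 23 directly:
a = 2: 2+2=4, 2+5=7, 2+12=14, 2+22=1
a = 17: 17+2=19, 17+5=22, 17+12=6, 17+22=16
A + B = {1, 4, 6, 7, 14, 16, 19, 22}, so |A + B| = 8.
Verify: 8 ≥ 5? Yes ✓.

CD lower bound = 5, actual |A + B| = 8.


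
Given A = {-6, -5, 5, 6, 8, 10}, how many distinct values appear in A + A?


A + A = {a + a' : a, a' ∈ A}; |A| = 6.
General bounds: 2|A| - 1 ≤ |A + A| ≤ |A|(|A|+1)/2, i.e. 11 ≤ |A + A| ≤ 21.
Lower bound 2|A|-1 is attained iff A is an arithmetic progression.
Enumerate sums a + a' for a ≤ a' (symmetric, so this suffices):
a = -6: -6+-6=-12, -6+-5=-11, -6+5=-1, -6+6=0, -6+8=2, -6+10=4
a = -5: -5+-5=-10, -5+5=0, -5+6=1, -5+8=3, -5+10=5
a = 5: 5+5=10, 5+6=11, 5+8=13, 5+10=15
a = 6: 6+6=12, 6+8=14, 6+10=16
a = 8: 8+8=16, 8+10=18
a = 10: 10+10=20
Distinct sums: {-12, -11, -10, -1, 0, 1, 2, 3, 4, 5, 10, 11, 12, 13, 14, 15, 16, 18, 20}
|A + A| = 19

|A + A| = 19


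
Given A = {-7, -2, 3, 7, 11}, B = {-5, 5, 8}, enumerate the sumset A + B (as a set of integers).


A + B = {a + b : a ∈ A, b ∈ B}.
Enumerate all |A|·|B| = 5·3 = 15 pairs (a, b) and collect distinct sums.
a = -7: -7+-5=-12, -7+5=-2, -7+8=1
a = -2: -2+-5=-7, -2+5=3, -2+8=6
a = 3: 3+-5=-2, 3+5=8, 3+8=11
a = 7: 7+-5=2, 7+5=12, 7+8=15
a = 11: 11+-5=6, 11+5=16, 11+8=19
Collecting distinct sums: A + B = {-12, -7, -2, 1, 2, 3, 6, 8, 11, 12, 15, 16, 19}
|A + B| = 13

A + B = {-12, -7, -2, 1, 2, 3, 6, 8, 11, 12, 15, 16, 19}


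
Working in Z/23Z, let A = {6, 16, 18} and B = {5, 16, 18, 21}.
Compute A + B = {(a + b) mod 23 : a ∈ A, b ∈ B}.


Work in Z/23Z: reduce every sum a + b modulo 23.
Enumerate all 12 pairs:
a = 6: 6+5=11, 6+16=22, 6+18=1, 6+21=4
a = 16: 16+5=21, 16+16=9, 16+18=11, 16+21=14
a = 18: 18+5=0, 18+16=11, 18+18=13, 18+21=16
Distinct residues collected: {0, 1, 4, 9, 11, 13, 14, 16, 21, 22}
|A + B| = 10 (out of 23 total residues).

A + B = {0, 1, 4, 9, 11, 13, 14, 16, 21, 22}


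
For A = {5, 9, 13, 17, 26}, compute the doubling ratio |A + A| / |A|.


|A| = 5.
Compute A + A by enumerating all 25 pairs.
A + A = {10, 14, 18, 22, 26, 30, 31, 34, 35, 39, 43, 52}, so |A + A| = 12.
K = |A + A| / |A| = 12/5 (already in lowest terms) ≈ 2.4000.
Reference: AP of size 5 gives K = 9/5 ≈ 1.8000; a fully generic set of size 5 gives K ≈ 3.0000.

|A| = 5, |A + A| = 12, K = 12/5.


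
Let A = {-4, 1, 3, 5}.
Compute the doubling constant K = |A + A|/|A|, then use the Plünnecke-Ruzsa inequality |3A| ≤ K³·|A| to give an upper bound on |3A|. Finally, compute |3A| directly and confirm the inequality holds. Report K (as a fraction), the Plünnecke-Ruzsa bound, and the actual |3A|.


|A| = 4.
Step 1: Compute A + A by enumerating all 16 pairs.
A + A = {-8, -3, -1, 1, 2, 4, 6, 8, 10}, so |A + A| = 9.
Step 2: Doubling constant K = |A + A|/|A| = 9/4 = 9/4 ≈ 2.2500.
Step 3: Plünnecke-Ruzsa gives |3A| ≤ K³·|A| = (2.2500)³ · 4 ≈ 45.5625.
Step 4: Compute 3A = A + A + A directly by enumerating all triples (a,b,c) ∈ A³; |3A| = 16.
Step 5: Check 16 ≤ 45.5625? Yes ✓.

K = 9/4, Plünnecke-Ruzsa bound K³|A| ≈ 45.5625, |3A| = 16, inequality holds.


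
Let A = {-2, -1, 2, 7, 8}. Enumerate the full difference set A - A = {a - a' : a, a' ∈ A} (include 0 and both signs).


A - A = {a - a' : a, a' ∈ A}.
Compute a - a' for each ordered pair (a, a'):
a = -2: -2--2=0, -2--1=-1, -2-2=-4, -2-7=-9, -2-8=-10
a = -1: -1--2=1, -1--1=0, -1-2=-3, -1-7=-8, -1-8=-9
a = 2: 2--2=4, 2--1=3, 2-2=0, 2-7=-5, 2-8=-6
a = 7: 7--2=9, 7--1=8, 7-2=5, 7-7=0, 7-8=-1
a = 8: 8--2=10, 8--1=9, 8-2=6, 8-7=1, 8-8=0
Collecting distinct values (and noting 0 appears from a-a):
A - A = {-10, -9, -8, -6, -5, -4, -3, -1, 0, 1, 3, 4, 5, 6, 8, 9, 10}
|A - A| = 17

A - A = {-10, -9, -8, -6, -5, -4, -3, -1, 0, 1, 3, 4, 5, 6, 8, 9, 10}


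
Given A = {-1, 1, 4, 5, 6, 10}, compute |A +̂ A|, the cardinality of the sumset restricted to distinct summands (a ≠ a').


Restricted sumset: A +̂ A = {a + a' : a ∈ A, a' ∈ A, a ≠ a'}.
Equivalently, take A + A and drop any sum 2a that is achievable ONLY as a + a for a ∈ A (i.e. sums representable only with equal summands).
Enumerate pairs (a, a') with a < a' (symmetric, so each unordered pair gives one sum; this covers all a ≠ a'):
  -1 + 1 = 0
  -1 + 4 = 3
  -1 + 5 = 4
  -1 + 6 = 5
  -1 + 10 = 9
  1 + 4 = 5
  1 + 5 = 6
  1 + 6 = 7
  1 + 10 = 11
  4 + 5 = 9
  4 + 6 = 10
  4 + 10 = 14
  5 + 6 = 11
  5 + 10 = 15
  6 + 10 = 16
Collected distinct sums: {0, 3, 4, 5, 6, 7, 9, 10, 11, 14, 15, 16}
|A +̂ A| = 12
(Reference bound: |A +̂ A| ≥ 2|A| - 3 for |A| ≥ 2, with |A| = 6 giving ≥ 9.)

|A +̂ A| = 12


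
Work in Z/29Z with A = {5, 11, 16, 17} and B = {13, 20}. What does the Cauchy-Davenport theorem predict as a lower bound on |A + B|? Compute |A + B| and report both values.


Cauchy-Davenport: |A + B| ≥ min(p, |A| + |B| - 1) for A, B nonempty in Z/pZ.
|A| = 4, |B| = 2, p = 29.
CD lower bound = min(29, 4 + 2 - 1) = min(29, 5) = 5.
Compute A + B mod 29 directly:
a = 5: 5+13=18, 5+20=25
a = 11: 11+13=24, 11+20=2
a = 16: 16+13=0, 16+20=7
a = 17: 17+13=1, 17+20=8
A + B = {0, 1, 2, 7, 8, 18, 24, 25}, so |A + B| = 8.
Verify: 8 ≥ 5? Yes ✓.

CD lower bound = 5, actual |A + B| = 8.


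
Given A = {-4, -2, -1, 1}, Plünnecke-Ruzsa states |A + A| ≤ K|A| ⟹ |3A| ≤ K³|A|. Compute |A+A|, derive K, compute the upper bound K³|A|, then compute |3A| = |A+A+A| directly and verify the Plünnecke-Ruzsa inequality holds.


|A| = 4.
Step 1: Compute A + A by enumerating all 16 pairs.
A + A = {-8, -6, -5, -4, -3, -2, -1, 0, 2}, so |A + A| = 9.
Step 2: Doubling constant K = |A + A|/|A| = 9/4 = 9/4 ≈ 2.2500.
Step 3: Plünnecke-Ruzsa gives |3A| ≤ K³·|A| = (2.2500)³ · 4 ≈ 45.5625.
Step 4: Compute 3A = A + A + A directly by enumerating all triples (a,b,c) ∈ A³; |3A| = 14.
Step 5: Check 14 ≤ 45.5625? Yes ✓.

K = 9/4, Plünnecke-Ruzsa bound K³|A| ≈ 45.5625, |3A| = 14, inequality holds.


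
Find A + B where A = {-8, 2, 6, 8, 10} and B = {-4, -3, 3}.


A + B = {a + b : a ∈ A, b ∈ B}.
Enumerate all |A|·|B| = 5·3 = 15 pairs (a, b) and collect distinct sums.
a = -8: -8+-4=-12, -8+-3=-11, -8+3=-5
a = 2: 2+-4=-2, 2+-3=-1, 2+3=5
a = 6: 6+-4=2, 6+-3=3, 6+3=9
a = 8: 8+-4=4, 8+-3=5, 8+3=11
a = 10: 10+-4=6, 10+-3=7, 10+3=13
Collecting distinct sums: A + B = {-12, -11, -5, -2, -1, 2, 3, 4, 5, 6, 7, 9, 11, 13}
|A + B| = 14

A + B = {-12, -11, -5, -2, -1, 2, 3, 4, 5, 6, 7, 9, 11, 13}


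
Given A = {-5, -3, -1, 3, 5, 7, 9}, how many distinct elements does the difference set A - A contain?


A - A = {a - a' : a, a' ∈ A}; |A| = 7.
Bounds: 2|A|-1 ≤ |A - A| ≤ |A|² - |A| + 1, i.e. 13 ≤ |A - A| ≤ 43.
Note: 0 ∈ A - A always (from a - a). The set is symmetric: if d ∈ A - A then -d ∈ A - A.
Enumerate nonzero differences d = a - a' with a > a' (then include -d):
Positive differences: {2, 4, 6, 8, 10, 12, 14}
Full difference set: {0} ∪ (positive diffs) ∪ (negative diffs).
|A - A| = 1 + 2·7 = 15 (matches direct enumeration: 15).

|A - A| = 15


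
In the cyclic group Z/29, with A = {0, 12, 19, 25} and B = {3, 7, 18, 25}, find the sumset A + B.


Work in Z/29Z: reduce every sum a + b modulo 29.
Enumerate all 16 pairs:
a = 0: 0+3=3, 0+7=7, 0+18=18, 0+25=25
a = 12: 12+3=15, 12+7=19, 12+18=1, 12+25=8
a = 19: 19+3=22, 19+7=26, 19+18=8, 19+25=15
a = 25: 25+3=28, 25+7=3, 25+18=14, 25+25=21
Distinct residues collected: {1, 3, 7, 8, 14, 15, 18, 19, 21, 22, 25, 26, 28}
|A + B| = 13 (out of 29 total residues).

A + B = {1, 3, 7, 8, 14, 15, 18, 19, 21, 22, 25, 26, 28}


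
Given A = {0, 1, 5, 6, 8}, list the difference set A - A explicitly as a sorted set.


A - A = {a - a' : a, a' ∈ A}.
Compute a - a' for each ordered pair (a, a'):
a = 0: 0-0=0, 0-1=-1, 0-5=-5, 0-6=-6, 0-8=-8
a = 1: 1-0=1, 1-1=0, 1-5=-4, 1-6=-5, 1-8=-7
a = 5: 5-0=5, 5-1=4, 5-5=0, 5-6=-1, 5-8=-3
a = 6: 6-0=6, 6-1=5, 6-5=1, 6-6=0, 6-8=-2
a = 8: 8-0=8, 8-1=7, 8-5=3, 8-6=2, 8-8=0
Collecting distinct values (and noting 0 appears from a-a):
A - A = {-8, -7, -6, -5, -4, -3, -2, -1, 0, 1, 2, 3, 4, 5, 6, 7, 8}
|A - A| = 17

A - A = {-8, -7, -6, -5, -4, -3, -2, -1, 0, 1, 2, 3, 4, 5, 6, 7, 8}


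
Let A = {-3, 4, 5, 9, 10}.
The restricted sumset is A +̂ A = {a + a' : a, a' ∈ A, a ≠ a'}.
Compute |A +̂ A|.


Restricted sumset: A +̂ A = {a + a' : a ∈ A, a' ∈ A, a ≠ a'}.
Equivalently, take A + A and drop any sum 2a that is achievable ONLY as a + a for a ∈ A (i.e. sums representable only with equal summands).
Enumerate pairs (a, a') with a < a' (symmetric, so each unordered pair gives one sum; this covers all a ≠ a'):
  -3 + 4 = 1
  -3 + 5 = 2
  -3 + 9 = 6
  -3 + 10 = 7
  4 + 5 = 9
  4 + 9 = 13
  4 + 10 = 14
  5 + 9 = 14
  5 + 10 = 15
  9 + 10 = 19
Collected distinct sums: {1, 2, 6, 7, 9, 13, 14, 15, 19}
|A +̂ A| = 9
(Reference bound: |A +̂ A| ≥ 2|A| - 3 for |A| ≥ 2, with |A| = 5 giving ≥ 7.)

|A +̂ A| = 9


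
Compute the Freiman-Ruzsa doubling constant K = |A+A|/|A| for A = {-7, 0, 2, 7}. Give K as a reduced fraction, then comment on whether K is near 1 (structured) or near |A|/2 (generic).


|A| = 4.
Compute A + A by enumerating all 16 pairs.
A + A = {-14, -7, -5, 0, 2, 4, 7, 9, 14}, so |A + A| = 9.
K = |A + A| / |A| = 9/4 (already in lowest terms) ≈ 2.2500.
Reference: AP of size 4 gives K = 7/4 ≈ 1.7500; a fully generic set of size 4 gives K ≈ 2.5000.

|A| = 4, |A + A| = 9, K = 9/4.


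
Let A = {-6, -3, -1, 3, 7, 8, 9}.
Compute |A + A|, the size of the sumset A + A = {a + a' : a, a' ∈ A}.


A + A = {a + a' : a, a' ∈ A}; |A| = 7.
General bounds: 2|A| - 1 ≤ |A + A| ≤ |A|(|A|+1)/2, i.e. 13 ≤ |A + A| ≤ 28.
Lower bound 2|A|-1 is attained iff A is an arithmetic progression.
Enumerate sums a + a' for a ≤ a' (symmetric, so this suffices):
a = -6: -6+-6=-12, -6+-3=-9, -6+-1=-7, -6+3=-3, -6+7=1, -6+8=2, -6+9=3
a = -3: -3+-3=-6, -3+-1=-4, -3+3=0, -3+7=4, -3+8=5, -3+9=6
a = -1: -1+-1=-2, -1+3=2, -1+7=6, -1+8=7, -1+9=8
a = 3: 3+3=6, 3+7=10, 3+8=11, 3+9=12
a = 7: 7+7=14, 7+8=15, 7+9=16
a = 8: 8+8=16, 8+9=17
a = 9: 9+9=18
Distinct sums: {-12, -9, -7, -6, -4, -3, -2, 0, 1, 2, 3, 4, 5, 6, 7, 8, 10, 11, 12, 14, 15, 16, 17, 18}
|A + A| = 24

|A + A| = 24


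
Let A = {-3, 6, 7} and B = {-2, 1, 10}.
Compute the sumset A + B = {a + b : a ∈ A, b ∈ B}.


A + B = {a + b : a ∈ A, b ∈ B}.
Enumerate all |A|·|B| = 3·3 = 9 pairs (a, b) and collect distinct sums.
a = -3: -3+-2=-5, -3+1=-2, -3+10=7
a = 6: 6+-2=4, 6+1=7, 6+10=16
a = 7: 7+-2=5, 7+1=8, 7+10=17
Collecting distinct sums: A + B = {-5, -2, 4, 5, 7, 8, 16, 17}
|A + B| = 8

A + B = {-5, -2, 4, 5, 7, 8, 16, 17}


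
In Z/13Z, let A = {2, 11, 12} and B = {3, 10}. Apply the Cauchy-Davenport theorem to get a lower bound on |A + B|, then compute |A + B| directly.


Cauchy-Davenport: |A + B| ≥ min(p, |A| + |B| - 1) for A, B nonempty in Z/pZ.
|A| = 3, |B| = 2, p = 13.
CD lower bound = min(13, 3 + 2 - 1) = min(13, 4) = 4.
Compute A + B mod 13 directly:
a = 2: 2+3=5, 2+10=12
a = 11: 11+3=1, 11+10=8
a = 12: 12+3=2, 12+10=9
A + B = {1, 2, 5, 8, 9, 12}, so |A + B| = 6.
Verify: 6 ≥ 4? Yes ✓.

CD lower bound = 4, actual |A + B| = 6.


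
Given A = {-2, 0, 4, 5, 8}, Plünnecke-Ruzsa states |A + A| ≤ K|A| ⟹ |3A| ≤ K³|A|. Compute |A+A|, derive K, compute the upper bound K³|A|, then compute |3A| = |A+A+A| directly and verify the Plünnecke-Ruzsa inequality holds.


|A| = 5.
Step 1: Compute A + A by enumerating all 25 pairs.
A + A = {-4, -2, 0, 2, 3, 4, 5, 6, 8, 9, 10, 12, 13, 16}, so |A + A| = 14.
Step 2: Doubling constant K = |A + A|/|A| = 14/5 = 14/5 ≈ 2.8000.
Step 3: Plünnecke-Ruzsa gives |3A| ≤ K³·|A| = (2.8000)³ · 5 ≈ 109.7600.
Step 4: Compute 3A = A + A + A directly by enumerating all triples (a,b,c) ∈ A³; |3A| = 25.
Step 5: Check 25 ≤ 109.7600? Yes ✓.

K = 14/5, Plünnecke-Ruzsa bound K³|A| ≈ 109.7600, |3A| = 25, inequality holds.


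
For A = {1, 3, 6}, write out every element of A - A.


A - A = {a - a' : a, a' ∈ A}.
Compute a - a' for each ordered pair (a, a'):
a = 1: 1-1=0, 1-3=-2, 1-6=-5
a = 3: 3-1=2, 3-3=0, 3-6=-3
a = 6: 6-1=5, 6-3=3, 6-6=0
Collecting distinct values (and noting 0 appears from a-a):
A - A = {-5, -3, -2, 0, 2, 3, 5}
|A - A| = 7

A - A = {-5, -3, -2, 0, 2, 3, 5}


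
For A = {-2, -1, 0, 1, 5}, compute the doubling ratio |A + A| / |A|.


|A| = 5.
Compute A + A by enumerating all 25 pairs.
A + A = {-4, -3, -2, -1, 0, 1, 2, 3, 4, 5, 6, 10}, so |A + A| = 12.
K = |A + A| / |A| = 12/5 (already in lowest terms) ≈ 2.4000.
Reference: AP of size 5 gives K = 9/5 ≈ 1.8000; a fully generic set of size 5 gives K ≈ 3.0000.

|A| = 5, |A + A| = 12, K = 12/5.


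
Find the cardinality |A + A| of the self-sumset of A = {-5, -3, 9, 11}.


A + A = {a + a' : a, a' ∈ A}; |A| = 4.
General bounds: 2|A| - 1 ≤ |A + A| ≤ |A|(|A|+1)/2, i.e. 7 ≤ |A + A| ≤ 10.
Lower bound 2|A|-1 is attained iff A is an arithmetic progression.
Enumerate sums a + a' for a ≤ a' (symmetric, so this suffices):
a = -5: -5+-5=-10, -5+-3=-8, -5+9=4, -5+11=6
a = -3: -3+-3=-6, -3+9=6, -3+11=8
a = 9: 9+9=18, 9+11=20
a = 11: 11+11=22
Distinct sums: {-10, -8, -6, 4, 6, 8, 18, 20, 22}
|A + A| = 9

|A + A| = 9


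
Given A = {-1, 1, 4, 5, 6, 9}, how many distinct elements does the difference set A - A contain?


A - A = {a - a' : a, a' ∈ A}; |A| = 6.
Bounds: 2|A|-1 ≤ |A - A| ≤ |A|² - |A| + 1, i.e. 11 ≤ |A - A| ≤ 31.
Note: 0 ∈ A - A always (from a - a). The set is symmetric: if d ∈ A - A then -d ∈ A - A.
Enumerate nonzero differences d = a - a' with a > a' (then include -d):
Positive differences: {1, 2, 3, 4, 5, 6, 7, 8, 10}
Full difference set: {0} ∪ (positive diffs) ∪ (negative diffs).
|A - A| = 1 + 2·9 = 19 (matches direct enumeration: 19).

|A - A| = 19


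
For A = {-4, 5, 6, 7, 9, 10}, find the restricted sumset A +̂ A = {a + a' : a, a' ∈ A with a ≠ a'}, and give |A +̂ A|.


Restricted sumset: A +̂ A = {a + a' : a ∈ A, a' ∈ A, a ≠ a'}.
Equivalently, take A + A and drop any sum 2a that is achievable ONLY as a + a for a ∈ A (i.e. sums representable only with equal summands).
Enumerate pairs (a, a') with a < a' (symmetric, so each unordered pair gives one sum; this covers all a ≠ a'):
  -4 + 5 = 1
  -4 + 6 = 2
  -4 + 7 = 3
  -4 + 9 = 5
  -4 + 10 = 6
  5 + 6 = 11
  5 + 7 = 12
  5 + 9 = 14
  5 + 10 = 15
  6 + 7 = 13
  6 + 9 = 15
  6 + 10 = 16
  7 + 9 = 16
  7 + 10 = 17
  9 + 10 = 19
Collected distinct sums: {1, 2, 3, 5, 6, 11, 12, 13, 14, 15, 16, 17, 19}
|A +̂ A| = 13
(Reference bound: |A +̂ A| ≥ 2|A| - 3 for |A| ≥ 2, with |A| = 6 giving ≥ 9.)

|A +̂ A| = 13


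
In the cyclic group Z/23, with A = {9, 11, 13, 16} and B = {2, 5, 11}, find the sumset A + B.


Work in Z/23Z: reduce every sum a + b modulo 23.
Enumerate all 12 pairs:
a = 9: 9+2=11, 9+5=14, 9+11=20
a = 11: 11+2=13, 11+5=16, 11+11=22
a = 13: 13+2=15, 13+5=18, 13+11=1
a = 16: 16+2=18, 16+5=21, 16+11=4
Distinct residues collected: {1, 4, 11, 13, 14, 15, 16, 18, 20, 21, 22}
|A + B| = 11 (out of 23 total residues).

A + B = {1, 4, 11, 13, 14, 15, 16, 18, 20, 21, 22}


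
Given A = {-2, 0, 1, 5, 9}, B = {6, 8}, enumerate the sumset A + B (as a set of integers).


A + B = {a + b : a ∈ A, b ∈ B}.
Enumerate all |A|·|B| = 5·2 = 10 pairs (a, b) and collect distinct sums.
a = -2: -2+6=4, -2+8=6
a = 0: 0+6=6, 0+8=8
a = 1: 1+6=7, 1+8=9
a = 5: 5+6=11, 5+8=13
a = 9: 9+6=15, 9+8=17
Collecting distinct sums: A + B = {4, 6, 7, 8, 9, 11, 13, 15, 17}
|A + B| = 9

A + B = {4, 6, 7, 8, 9, 11, 13, 15, 17}


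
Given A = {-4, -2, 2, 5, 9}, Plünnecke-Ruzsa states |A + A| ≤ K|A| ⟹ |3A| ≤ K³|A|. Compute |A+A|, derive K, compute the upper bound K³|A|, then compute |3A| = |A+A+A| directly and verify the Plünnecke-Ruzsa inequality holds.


|A| = 5.
Step 1: Compute A + A by enumerating all 25 pairs.
A + A = {-8, -6, -4, -2, 0, 1, 3, 4, 5, 7, 10, 11, 14, 18}, so |A + A| = 14.
Step 2: Doubling constant K = |A + A|/|A| = 14/5 = 14/5 ≈ 2.8000.
Step 3: Plünnecke-Ruzsa gives |3A| ≤ K³·|A| = (2.8000)³ · 5 ≈ 109.7600.
Step 4: Compute 3A = A + A + A directly by enumerating all triples (a,b,c) ∈ A³; |3A| = 27.
Step 5: Check 27 ≤ 109.7600? Yes ✓.

K = 14/5, Plünnecke-Ruzsa bound K³|A| ≈ 109.7600, |3A| = 27, inequality holds.


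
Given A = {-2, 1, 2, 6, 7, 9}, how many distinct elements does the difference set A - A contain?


A - A = {a - a' : a, a' ∈ A}; |A| = 6.
Bounds: 2|A|-1 ≤ |A - A| ≤ |A|² - |A| + 1, i.e. 11 ≤ |A - A| ≤ 31.
Note: 0 ∈ A - A always (from a - a). The set is symmetric: if d ∈ A - A then -d ∈ A - A.
Enumerate nonzero differences d = a - a' with a > a' (then include -d):
Positive differences: {1, 2, 3, 4, 5, 6, 7, 8, 9, 11}
Full difference set: {0} ∪ (positive diffs) ∪ (negative diffs).
|A - A| = 1 + 2·10 = 21 (matches direct enumeration: 21).

|A - A| = 21


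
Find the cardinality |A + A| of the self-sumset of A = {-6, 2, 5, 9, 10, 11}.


A + A = {a + a' : a, a' ∈ A}; |A| = 6.
General bounds: 2|A| - 1 ≤ |A + A| ≤ |A|(|A|+1)/2, i.e. 11 ≤ |A + A| ≤ 21.
Lower bound 2|A|-1 is attained iff A is an arithmetic progression.
Enumerate sums a + a' for a ≤ a' (symmetric, so this suffices):
a = -6: -6+-6=-12, -6+2=-4, -6+5=-1, -6+9=3, -6+10=4, -6+11=5
a = 2: 2+2=4, 2+5=7, 2+9=11, 2+10=12, 2+11=13
a = 5: 5+5=10, 5+9=14, 5+10=15, 5+11=16
a = 9: 9+9=18, 9+10=19, 9+11=20
a = 10: 10+10=20, 10+11=21
a = 11: 11+11=22
Distinct sums: {-12, -4, -1, 3, 4, 5, 7, 10, 11, 12, 13, 14, 15, 16, 18, 19, 20, 21, 22}
|A + A| = 19

|A + A| = 19


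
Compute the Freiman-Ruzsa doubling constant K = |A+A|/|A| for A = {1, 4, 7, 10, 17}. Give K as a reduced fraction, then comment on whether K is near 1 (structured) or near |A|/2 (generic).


|A| = 5.
Compute A + A by enumerating all 25 pairs.
A + A = {2, 5, 8, 11, 14, 17, 18, 20, 21, 24, 27, 34}, so |A + A| = 12.
K = |A + A| / |A| = 12/5 (already in lowest terms) ≈ 2.4000.
Reference: AP of size 5 gives K = 9/5 ≈ 1.8000; a fully generic set of size 5 gives K ≈ 3.0000.

|A| = 5, |A + A| = 12, K = 12/5.


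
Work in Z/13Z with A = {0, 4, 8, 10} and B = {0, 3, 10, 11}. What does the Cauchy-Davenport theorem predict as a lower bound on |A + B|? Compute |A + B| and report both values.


Cauchy-Davenport: |A + B| ≥ min(p, |A| + |B| - 1) for A, B nonempty in Z/pZ.
|A| = 4, |B| = 4, p = 13.
CD lower bound = min(13, 4 + 4 - 1) = min(13, 7) = 7.
Compute A + B mod 13 directly:
a = 0: 0+0=0, 0+3=3, 0+10=10, 0+11=11
a = 4: 4+0=4, 4+3=7, 4+10=1, 4+11=2
a = 8: 8+0=8, 8+3=11, 8+10=5, 8+11=6
a = 10: 10+0=10, 10+3=0, 10+10=7, 10+11=8
A + B = {0, 1, 2, 3, 4, 5, 6, 7, 8, 10, 11}, so |A + B| = 11.
Verify: 11 ≥ 7? Yes ✓.

CD lower bound = 7, actual |A + B| = 11.


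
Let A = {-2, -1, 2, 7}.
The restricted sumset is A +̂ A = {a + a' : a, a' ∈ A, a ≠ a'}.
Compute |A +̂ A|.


Restricted sumset: A +̂ A = {a + a' : a ∈ A, a' ∈ A, a ≠ a'}.
Equivalently, take A + A and drop any sum 2a that is achievable ONLY as a + a for a ∈ A (i.e. sums representable only with equal summands).
Enumerate pairs (a, a') with a < a' (symmetric, so each unordered pair gives one sum; this covers all a ≠ a'):
  -2 + -1 = -3
  -2 + 2 = 0
  -2 + 7 = 5
  -1 + 2 = 1
  -1 + 7 = 6
  2 + 7 = 9
Collected distinct sums: {-3, 0, 1, 5, 6, 9}
|A +̂ A| = 6
(Reference bound: |A +̂ A| ≥ 2|A| - 3 for |A| ≥ 2, with |A| = 4 giving ≥ 5.)

|A +̂ A| = 6


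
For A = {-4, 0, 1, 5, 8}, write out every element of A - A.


A - A = {a - a' : a, a' ∈ A}.
Compute a - a' for each ordered pair (a, a'):
a = -4: -4--4=0, -4-0=-4, -4-1=-5, -4-5=-9, -4-8=-12
a = 0: 0--4=4, 0-0=0, 0-1=-1, 0-5=-5, 0-8=-8
a = 1: 1--4=5, 1-0=1, 1-1=0, 1-5=-4, 1-8=-7
a = 5: 5--4=9, 5-0=5, 5-1=4, 5-5=0, 5-8=-3
a = 8: 8--4=12, 8-0=8, 8-1=7, 8-5=3, 8-8=0
Collecting distinct values (and noting 0 appears from a-a):
A - A = {-12, -9, -8, -7, -5, -4, -3, -1, 0, 1, 3, 4, 5, 7, 8, 9, 12}
|A - A| = 17

A - A = {-12, -9, -8, -7, -5, -4, -3, -1, 0, 1, 3, 4, 5, 7, 8, 9, 12}


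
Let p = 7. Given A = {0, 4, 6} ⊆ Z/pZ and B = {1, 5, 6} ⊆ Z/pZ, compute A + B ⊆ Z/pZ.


Work in Z/7Z: reduce every sum a + b modulo 7.
Enumerate all 9 pairs:
a = 0: 0+1=1, 0+5=5, 0+6=6
a = 4: 4+1=5, 4+5=2, 4+6=3
a = 6: 6+1=0, 6+5=4, 6+6=5
Distinct residues collected: {0, 1, 2, 3, 4, 5, 6}
|A + B| = 7 (out of 7 total residues).

A + B = {0, 1, 2, 3, 4, 5, 6}


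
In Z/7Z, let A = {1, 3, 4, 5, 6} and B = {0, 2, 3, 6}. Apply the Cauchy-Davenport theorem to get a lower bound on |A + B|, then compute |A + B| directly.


Cauchy-Davenport: |A + B| ≥ min(p, |A| + |B| - 1) for A, B nonempty in Z/pZ.
|A| = 5, |B| = 4, p = 7.
CD lower bound = min(7, 5 + 4 - 1) = min(7, 8) = 7.
Compute A + B mod 7 directly:
a = 1: 1+0=1, 1+2=3, 1+3=4, 1+6=0
a = 3: 3+0=3, 3+2=5, 3+3=6, 3+6=2
a = 4: 4+0=4, 4+2=6, 4+3=0, 4+6=3
a = 5: 5+0=5, 5+2=0, 5+3=1, 5+6=4
a = 6: 6+0=6, 6+2=1, 6+3=2, 6+6=5
A + B = {0, 1, 2, 3, 4, 5, 6}, so |A + B| = 7.
Verify: 7 ≥ 7? Yes ✓.

CD lower bound = 7, actual |A + B| = 7.


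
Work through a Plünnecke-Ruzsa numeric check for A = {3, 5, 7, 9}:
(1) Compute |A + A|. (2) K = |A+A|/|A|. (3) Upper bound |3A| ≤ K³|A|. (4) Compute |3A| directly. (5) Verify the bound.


|A| = 4.
Step 1: Compute A + A by enumerating all 16 pairs.
A + A = {6, 8, 10, 12, 14, 16, 18}, so |A + A| = 7.
Step 2: Doubling constant K = |A + A|/|A| = 7/4 = 7/4 ≈ 1.7500.
Step 3: Plünnecke-Ruzsa gives |3A| ≤ K³·|A| = (1.7500)³ · 4 ≈ 21.4375.
Step 4: Compute 3A = A + A + A directly by enumerating all triples (a,b,c) ∈ A³; |3A| = 10.
Step 5: Check 10 ≤ 21.4375? Yes ✓.

K = 7/4, Plünnecke-Ruzsa bound K³|A| ≈ 21.4375, |3A| = 10, inequality holds.


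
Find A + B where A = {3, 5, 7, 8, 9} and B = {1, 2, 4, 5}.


A + B = {a + b : a ∈ A, b ∈ B}.
Enumerate all |A|·|B| = 5·4 = 20 pairs (a, b) and collect distinct sums.
a = 3: 3+1=4, 3+2=5, 3+4=7, 3+5=8
a = 5: 5+1=6, 5+2=7, 5+4=9, 5+5=10
a = 7: 7+1=8, 7+2=9, 7+4=11, 7+5=12
a = 8: 8+1=9, 8+2=10, 8+4=12, 8+5=13
a = 9: 9+1=10, 9+2=11, 9+4=13, 9+5=14
Collecting distinct sums: A + B = {4, 5, 6, 7, 8, 9, 10, 11, 12, 13, 14}
|A + B| = 11

A + B = {4, 5, 6, 7, 8, 9, 10, 11, 12, 13, 14}


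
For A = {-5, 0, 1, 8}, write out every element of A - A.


A - A = {a - a' : a, a' ∈ A}.
Compute a - a' for each ordered pair (a, a'):
a = -5: -5--5=0, -5-0=-5, -5-1=-6, -5-8=-13
a = 0: 0--5=5, 0-0=0, 0-1=-1, 0-8=-8
a = 1: 1--5=6, 1-0=1, 1-1=0, 1-8=-7
a = 8: 8--5=13, 8-0=8, 8-1=7, 8-8=0
Collecting distinct values (and noting 0 appears from a-a):
A - A = {-13, -8, -7, -6, -5, -1, 0, 1, 5, 6, 7, 8, 13}
|A - A| = 13

A - A = {-13, -8, -7, -6, -5, -1, 0, 1, 5, 6, 7, 8, 13}


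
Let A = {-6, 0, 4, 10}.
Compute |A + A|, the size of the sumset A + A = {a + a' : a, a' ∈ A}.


A + A = {a + a' : a, a' ∈ A}; |A| = 4.
General bounds: 2|A| - 1 ≤ |A + A| ≤ |A|(|A|+1)/2, i.e. 7 ≤ |A + A| ≤ 10.
Lower bound 2|A|-1 is attained iff A is an arithmetic progression.
Enumerate sums a + a' for a ≤ a' (symmetric, so this suffices):
a = -6: -6+-6=-12, -6+0=-6, -6+4=-2, -6+10=4
a = 0: 0+0=0, 0+4=4, 0+10=10
a = 4: 4+4=8, 4+10=14
a = 10: 10+10=20
Distinct sums: {-12, -6, -2, 0, 4, 8, 10, 14, 20}
|A + A| = 9

|A + A| = 9


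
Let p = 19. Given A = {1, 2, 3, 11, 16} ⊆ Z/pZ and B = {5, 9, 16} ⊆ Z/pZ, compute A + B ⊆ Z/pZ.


Work in Z/19Z: reduce every sum a + b modulo 19.
Enumerate all 15 pairs:
a = 1: 1+5=6, 1+9=10, 1+16=17
a = 2: 2+5=7, 2+9=11, 2+16=18
a = 3: 3+5=8, 3+9=12, 3+16=0
a = 11: 11+5=16, 11+9=1, 11+16=8
a = 16: 16+5=2, 16+9=6, 16+16=13
Distinct residues collected: {0, 1, 2, 6, 7, 8, 10, 11, 12, 13, 16, 17, 18}
|A + B| = 13 (out of 19 total residues).

A + B = {0, 1, 2, 6, 7, 8, 10, 11, 12, 13, 16, 17, 18}


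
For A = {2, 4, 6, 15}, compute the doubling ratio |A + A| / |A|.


|A| = 4.
Compute A + A by enumerating all 16 pairs.
A + A = {4, 6, 8, 10, 12, 17, 19, 21, 30}, so |A + A| = 9.
K = |A + A| / |A| = 9/4 (already in lowest terms) ≈ 2.2500.
Reference: AP of size 4 gives K = 7/4 ≈ 1.7500; a fully generic set of size 4 gives K ≈ 2.5000.

|A| = 4, |A + A| = 9, K = 9/4.


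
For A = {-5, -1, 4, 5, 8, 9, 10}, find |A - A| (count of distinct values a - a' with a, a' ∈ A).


A - A = {a - a' : a, a' ∈ A}; |A| = 7.
Bounds: 2|A|-1 ≤ |A - A| ≤ |A|² - |A| + 1, i.e. 13 ≤ |A - A| ≤ 43.
Note: 0 ∈ A - A always (from a - a). The set is symmetric: if d ∈ A - A then -d ∈ A - A.
Enumerate nonzero differences d = a - a' with a > a' (then include -d):
Positive differences: {1, 2, 3, 4, 5, 6, 9, 10, 11, 13, 14, 15}
Full difference set: {0} ∪ (positive diffs) ∪ (negative diffs).
|A - A| = 1 + 2·12 = 25 (matches direct enumeration: 25).

|A - A| = 25


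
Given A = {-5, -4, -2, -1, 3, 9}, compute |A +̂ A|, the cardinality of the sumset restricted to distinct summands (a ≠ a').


Restricted sumset: A +̂ A = {a + a' : a ∈ A, a' ∈ A, a ≠ a'}.
Equivalently, take A + A and drop any sum 2a that is achievable ONLY as a + a for a ∈ A (i.e. sums representable only with equal summands).
Enumerate pairs (a, a') with a < a' (symmetric, so each unordered pair gives one sum; this covers all a ≠ a'):
  -5 + -4 = -9
  -5 + -2 = -7
  -5 + -1 = -6
  -5 + 3 = -2
  -5 + 9 = 4
  -4 + -2 = -6
  -4 + -1 = -5
  -4 + 3 = -1
  -4 + 9 = 5
  -2 + -1 = -3
  -2 + 3 = 1
  -2 + 9 = 7
  -1 + 3 = 2
  -1 + 9 = 8
  3 + 9 = 12
Collected distinct sums: {-9, -7, -6, -5, -3, -2, -1, 1, 2, 4, 5, 7, 8, 12}
|A +̂ A| = 14
(Reference bound: |A +̂ A| ≥ 2|A| - 3 for |A| ≥ 2, with |A| = 6 giving ≥ 9.)

|A +̂ A| = 14


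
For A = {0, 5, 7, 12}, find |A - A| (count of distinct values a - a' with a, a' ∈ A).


A - A = {a - a' : a, a' ∈ A}; |A| = 4.
Bounds: 2|A|-1 ≤ |A - A| ≤ |A|² - |A| + 1, i.e. 7 ≤ |A - A| ≤ 13.
Note: 0 ∈ A - A always (from a - a). The set is symmetric: if d ∈ A - A then -d ∈ A - A.
Enumerate nonzero differences d = a - a' with a > a' (then include -d):
Positive differences: {2, 5, 7, 12}
Full difference set: {0} ∪ (positive diffs) ∪ (negative diffs).
|A - A| = 1 + 2·4 = 9 (matches direct enumeration: 9).

|A - A| = 9


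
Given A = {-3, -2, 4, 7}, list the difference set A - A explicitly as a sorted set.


A - A = {a - a' : a, a' ∈ A}.
Compute a - a' for each ordered pair (a, a'):
a = -3: -3--3=0, -3--2=-1, -3-4=-7, -3-7=-10
a = -2: -2--3=1, -2--2=0, -2-4=-6, -2-7=-9
a = 4: 4--3=7, 4--2=6, 4-4=0, 4-7=-3
a = 7: 7--3=10, 7--2=9, 7-4=3, 7-7=0
Collecting distinct values (and noting 0 appears from a-a):
A - A = {-10, -9, -7, -6, -3, -1, 0, 1, 3, 6, 7, 9, 10}
|A - A| = 13

A - A = {-10, -9, -7, -6, -3, -1, 0, 1, 3, 6, 7, 9, 10}


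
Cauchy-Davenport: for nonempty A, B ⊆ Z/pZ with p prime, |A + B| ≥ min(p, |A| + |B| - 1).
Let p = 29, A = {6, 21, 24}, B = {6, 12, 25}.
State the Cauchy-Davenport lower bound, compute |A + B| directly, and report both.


Cauchy-Davenport: |A + B| ≥ min(p, |A| + |B| - 1) for A, B nonempty in Z/pZ.
|A| = 3, |B| = 3, p = 29.
CD lower bound = min(29, 3 + 3 - 1) = min(29, 5) = 5.
Compute A + B mod 29 directly:
a = 6: 6+6=12, 6+12=18, 6+25=2
a = 21: 21+6=27, 21+12=4, 21+25=17
a = 24: 24+6=1, 24+12=7, 24+25=20
A + B = {1, 2, 4, 7, 12, 17, 18, 20, 27}, so |A + B| = 9.
Verify: 9 ≥ 5? Yes ✓.

CD lower bound = 5, actual |A + B| = 9.


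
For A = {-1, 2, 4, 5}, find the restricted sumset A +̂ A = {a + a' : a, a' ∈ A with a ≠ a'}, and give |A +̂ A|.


Restricted sumset: A +̂ A = {a + a' : a ∈ A, a' ∈ A, a ≠ a'}.
Equivalently, take A + A and drop any sum 2a that is achievable ONLY as a + a for a ∈ A (i.e. sums representable only with equal summands).
Enumerate pairs (a, a') with a < a' (symmetric, so each unordered pair gives one sum; this covers all a ≠ a'):
  -1 + 2 = 1
  -1 + 4 = 3
  -1 + 5 = 4
  2 + 4 = 6
  2 + 5 = 7
  4 + 5 = 9
Collected distinct sums: {1, 3, 4, 6, 7, 9}
|A +̂ A| = 6
(Reference bound: |A +̂ A| ≥ 2|A| - 3 for |A| ≥ 2, with |A| = 4 giving ≥ 5.)

|A +̂ A| = 6


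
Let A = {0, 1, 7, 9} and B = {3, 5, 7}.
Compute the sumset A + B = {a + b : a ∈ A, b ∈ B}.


A + B = {a + b : a ∈ A, b ∈ B}.
Enumerate all |A|·|B| = 4·3 = 12 pairs (a, b) and collect distinct sums.
a = 0: 0+3=3, 0+5=5, 0+7=7
a = 1: 1+3=4, 1+5=6, 1+7=8
a = 7: 7+3=10, 7+5=12, 7+7=14
a = 9: 9+3=12, 9+5=14, 9+7=16
Collecting distinct sums: A + B = {3, 4, 5, 6, 7, 8, 10, 12, 14, 16}
|A + B| = 10

A + B = {3, 4, 5, 6, 7, 8, 10, 12, 14, 16}


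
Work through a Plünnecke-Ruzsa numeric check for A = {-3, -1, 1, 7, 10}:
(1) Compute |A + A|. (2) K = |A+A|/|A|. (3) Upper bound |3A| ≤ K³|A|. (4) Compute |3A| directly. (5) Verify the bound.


|A| = 5.
Step 1: Compute A + A by enumerating all 25 pairs.
A + A = {-6, -4, -2, 0, 2, 4, 6, 7, 8, 9, 11, 14, 17, 20}, so |A + A| = 14.
Step 2: Doubling constant K = |A + A|/|A| = 14/5 = 14/5 ≈ 2.8000.
Step 3: Plünnecke-Ruzsa gives |3A| ≤ K³·|A| = (2.8000)³ · 5 ≈ 109.7600.
Step 4: Compute 3A = A + A + A directly by enumerating all triples (a,b,c) ∈ A³; |3A| = 27.
Step 5: Check 27 ≤ 109.7600? Yes ✓.

K = 14/5, Plünnecke-Ruzsa bound K³|A| ≈ 109.7600, |3A| = 27, inequality holds.


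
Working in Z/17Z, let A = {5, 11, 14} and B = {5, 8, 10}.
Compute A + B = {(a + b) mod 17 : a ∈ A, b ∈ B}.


Work in Z/17Z: reduce every sum a + b modulo 17.
Enumerate all 9 pairs:
a = 5: 5+5=10, 5+8=13, 5+10=15
a = 11: 11+5=16, 11+8=2, 11+10=4
a = 14: 14+5=2, 14+8=5, 14+10=7
Distinct residues collected: {2, 4, 5, 7, 10, 13, 15, 16}
|A + B| = 8 (out of 17 total residues).

A + B = {2, 4, 5, 7, 10, 13, 15, 16}


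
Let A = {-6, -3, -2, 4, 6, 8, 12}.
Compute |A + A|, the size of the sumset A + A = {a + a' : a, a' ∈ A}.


A + A = {a + a' : a, a' ∈ A}; |A| = 7.
General bounds: 2|A| - 1 ≤ |A + A| ≤ |A|(|A|+1)/2, i.e. 13 ≤ |A + A| ≤ 28.
Lower bound 2|A|-1 is attained iff A is an arithmetic progression.
Enumerate sums a + a' for a ≤ a' (symmetric, so this suffices):
a = -6: -6+-6=-12, -6+-3=-9, -6+-2=-8, -6+4=-2, -6+6=0, -6+8=2, -6+12=6
a = -3: -3+-3=-6, -3+-2=-5, -3+4=1, -3+6=3, -3+8=5, -3+12=9
a = -2: -2+-2=-4, -2+4=2, -2+6=4, -2+8=6, -2+12=10
a = 4: 4+4=8, 4+6=10, 4+8=12, 4+12=16
a = 6: 6+6=12, 6+8=14, 6+12=18
a = 8: 8+8=16, 8+12=20
a = 12: 12+12=24
Distinct sums: {-12, -9, -8, -6, -5, -4, -2, 0, 1, 2, 3, 4, 5, 6, 8, 9, 10, 12, 14, 16, 18, 20, 24}
|A + A| = 23

|A + A| = 23


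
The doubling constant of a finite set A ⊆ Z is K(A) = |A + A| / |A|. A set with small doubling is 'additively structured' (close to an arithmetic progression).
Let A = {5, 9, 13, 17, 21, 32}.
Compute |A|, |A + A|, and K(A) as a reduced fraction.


|A| = 6.
Compute A + A by enumerating all 36 pairs.
A + A = {10, 14, 18, 22, 26, 30, 34, 37, 38, 41, 42, 45, 49, 53, 64}, so |A + A| = 15.
K = |A + A| / |A| = 15/6 = 5/2 ≈ 2.5000.
Reference: AP of size 6 gives K = 11/6 ≈ 1.8333; a fully generic set of size 6 gives K ≈ 3.5000.

|A| = 6, |A + A| = 15, K = 15/6 = 5/2.


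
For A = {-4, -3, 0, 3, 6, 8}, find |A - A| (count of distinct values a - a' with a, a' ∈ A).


A - A = {a - a' : a, a' ∈ A}; |A| = 6.
Bounds: 2|A|-1 ≤ |A - A| ≤ |A|² - |A| + 1, i.e. 11 ≤ |A - A| ≤ 31.
Note: 0 ∈ A - A always (from a - a). The set is symmetric: if d ∈ A - A then -d ∈ A - A.
Enumerate nonzero differences d = a - a' with a > a' (then include -d):
Positive differences: {1, 2, 3, 4, 5, 6, 7, 8, 9, 10, 11, 12}
Full difference set: {0} ∪ (positive diffs) ∪ (negative diffs).
|A - A| = 1 + 2·12 = 25 (matches direct enumeration: 25).

|A - A| = 25


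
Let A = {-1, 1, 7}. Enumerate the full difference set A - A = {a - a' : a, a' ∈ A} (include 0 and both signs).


A - A = {a - a' : a, a' ∈ A}.
Compute a - a' for each ordered pair (a, a'):
a = -1: -1--1=0, -1-1=-2, -1-7=-8
a = 1: 1--1=2, 1-1=0, 1-7=-6
a = 7: 7--1=8, 7-1=6, 7-7=0
Collecting distinct values (and noting 0 appears from a-a):
A - A = {-8, -6, -2, 0, 2, 6, 8}
|A - A| = 7

A - A = {-8, -6, -2, 0, 2, 6, 8}


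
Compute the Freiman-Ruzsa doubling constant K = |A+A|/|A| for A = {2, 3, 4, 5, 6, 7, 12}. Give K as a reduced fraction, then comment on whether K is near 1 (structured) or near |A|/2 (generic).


|A| = 7.
Compute A + A by enumerating all 49 pairs.
A + A = {4, 5, 6, 7, 8, 9, 10, 11, 12, 13, 14, 15, 16, 17, 18, 19, 24}, so |A + A| = 17.
K = |A + A| / |A| = 17/7 (already in lowest terms) ≈ 2.4286.
Reference: AP of size 7 gives K = 13/7 ≈ 1.8571; a fully generic set of size 7 gives K ≈ 4.0000.

|A| = 7, |A + A| = 17, K = 17/7.


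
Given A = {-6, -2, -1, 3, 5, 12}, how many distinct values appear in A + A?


A + A = {a + a' : a, a' ∈ A}; |A| = 6.
General bounds: 2|A| - 1 ≤ |A + A| ≤ |A|(|A|+1)/2, i.e. 11 ≤ |A + A| ≤ 21.
Lower bound 2|A|-1 is attained iff A is an arithmetic progression.
Enumerate sums a + a' for a ≤ a' (symmetric, so this suffices):
a = -6: -6+-6=-12, -6+-2=-8, -6+-1=-7, -6+3=-3, -6+5=-1, -6+12=6
a = -2: -2+-2=-4, -2+-1=-3, -2+3=1, -2+5=3, -2+12=10
a = -1: -1+-1=-2, -1+3=2, -1+5=4, -1+12=11
a = 3: 3+3=6, 3+5=8, 3+12=15
a = 5: 5+5=10, 5+12=17
a = 12: 12+12=24
Distinct sums: {-12, -8, -7, -4, -3, -2, -1, 1, 2, 3, 4, 6, 8, 10, 11, 15, 17, 24}
|A + A| = 18

|A + A| = 18


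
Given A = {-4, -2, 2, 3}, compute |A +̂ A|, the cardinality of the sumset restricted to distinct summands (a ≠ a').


Restricted sumset: A +̂ A = {a + a' : a ∈ A, a' ∈ A, a ≠ a'}.
Equivalently, take A + A and drop any sum 2a that is achievable ONLY as a + a for a ∈ A (i.e. sums representable only with equal summands).
Enumerate pairs (a, a') with a < a' (symmetric, so each unordered pair gives one sum; this covers all a ≠ a'):
  -4 + -2 = -6
  -4 + 2 = -2
  -4 + 3 = -1
  -2 + 2 = 0
  -2 + 3 = 1
  2 + 3 = 5
Collected distinct sums: {-6, -2, -1, 0, 1, 5}
|A +̂ A| = 6
(Reference bound: |A +̂ A| ≥ 2|A| - 3 for |A| ≥ 2, with |A| = 4 giving ≥ 5.)

|A +̂ A| = 6


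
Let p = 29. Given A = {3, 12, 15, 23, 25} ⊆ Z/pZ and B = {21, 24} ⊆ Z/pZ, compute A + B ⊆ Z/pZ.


Work in Z/29Z: reduce every sum a + b modulo 29.
Enumerate all 10 pairs:
a = 3: 3+21=24, 3+24=27
a = 12: 12+21=4, 12+24=7
a = 15: 15+21=7, 15+24=10
a = 23: 23+21=15, 23+24=18
a = 25: 25+21=17, 25+24=20
Distinct residues collected: {4, 7, 10, 15, 17, 18, 20, 24, 27}
|A + B| = 9 (out of 29 total residues).

A + B = {4, 7, 10, 15, 17, 18, 20, 24, 27}


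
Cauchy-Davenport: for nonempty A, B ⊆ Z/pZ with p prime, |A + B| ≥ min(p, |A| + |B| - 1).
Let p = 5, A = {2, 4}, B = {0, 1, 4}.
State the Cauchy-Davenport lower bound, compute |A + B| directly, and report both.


Cauchy-Davenport: |A + B| ≥ min(p, |A| + |B| - 1) for A, B nonempty in Z/pZ.
|A| = 2, |B| = 3, p = 5.
CD lower bound = min(5, 2 + 3 - 1) = min(5, 4) = 4.
Compute A + B mod 5 directly:
a = 2: 2+0=2, 2+1=3, 2+4=1
a = 4: 4+0=4, 4+1=0, 4+4=3
A + B = {0, 1, 2, 3, 4}, so |A + B| = 5.
Verify: 5 ≥ 4? Yes ✓.

CD lower bound = 4, actual |A + B| = 5.


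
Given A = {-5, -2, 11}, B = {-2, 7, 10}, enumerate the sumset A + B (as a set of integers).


A + B = {a + b : a ∈ A, b ∈ B}.
Enumerate all |A|·|B| = 3·3 = 9 pairs (a, b) and collect distinct sums.
a = -5: -5+-2=-7, -5+7=2, -5+10=5
a = -2: -2+-2=-4, -2+7=5, -2+10=8
a = 11: 11+-2=9, 11+7=18, 11+10=21
Collecting distinct sums: A + B = {-7, -4, 2, 5, 8, 9, 18, 21}
|A + B| = 8

A + B = {-7, -4, 2, 5, 8, 9, 18, 21}


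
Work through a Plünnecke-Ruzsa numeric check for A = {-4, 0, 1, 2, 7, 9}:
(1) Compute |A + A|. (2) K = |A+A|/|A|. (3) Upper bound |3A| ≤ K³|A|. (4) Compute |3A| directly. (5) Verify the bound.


|A| = 6.
Step 1: Compute A + A by enumerating all 36 pairs.
A + A = {-8, -4, -3, -2, 0, 1, 2, 3, 4, 5, 7, 8, 9, 10, 11, 14, 16, 18}, so |A + A| = 18.
Step 2: Doubling constant K = |A + A|/|A| = 18/6 = 18/6 ≈ 3.0000.
Step 3: Plünnecke-Ruzsa gives |3A| ≤ K³·|A| = (3.0000)³ · 6 ≈ 162.0000.
Step 4: Compute 3A = A + A + A directly by enumerating all triples (a,b,c) ∈ A³; |3A| = 33.
Step 5: Check 33 ≤ 162.0000? Yes ✓.

K = 18/6, Plünnecke-Ruzsa bound K³|A| ≈ 162.0000, |3A| = 33, inequality holds.
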